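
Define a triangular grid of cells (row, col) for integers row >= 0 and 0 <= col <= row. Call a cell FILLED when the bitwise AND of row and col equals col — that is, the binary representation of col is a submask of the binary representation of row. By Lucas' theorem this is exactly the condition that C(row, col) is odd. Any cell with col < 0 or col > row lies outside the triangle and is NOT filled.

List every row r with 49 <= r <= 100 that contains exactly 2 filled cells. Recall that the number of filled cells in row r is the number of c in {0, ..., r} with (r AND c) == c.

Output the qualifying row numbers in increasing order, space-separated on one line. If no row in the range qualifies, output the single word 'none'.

Answer: 64

Derivation:
Row r has 2^popcount(r) filled cells, so we need popcount(r) = log2(2) = 1.
Scan r = 49..100 and keep those with exactly 1 one-bits:
r=49=110001 popcount=3 -> skip
r=50=110010 popcount=3 -> skip
r=51=110011 popcount=4 -> skip
r=52=110100 popcount=3 -> skip
r=53=110101 popcount=4 -> skip
r=54=110110 popcount=4 -> skip
r=55=110111 popcount=5 -> skip
r=56=111000 popcount=3 -> skip
r=57=111001 popcount=4 -> skip
r=58=111010 popcount=4 -> skip
r=59=111011 popcount=5 -> skip
r=60=111100 popcount=4 -> skip
r=61=111101 popcount=5 -> skip
r=62=111110 popcount=5 -> skip
r=63=111111 popcount=6 -> skip
r=64=1000000 popcount=1 -> KEEP
r=65=1000001 popcount=2 -> skip
r=66=1000010 popcount=2 -> skip
r=67=1000011 popcount=3 -> skip
r=68=1000100 popcount=2 -> skip
r=69=1000101 popcount=3 -> skip
r=70=1000110 popcount=3 -> skip
r=71=1000111 popcount=4 -> skip
r=72=1001000 popcount=2 -> skip
r=73=1001001 popcount=3 -> skip
r=74=1001010 popcount=3 -> skip
r=75=1001011 popcount=4 -> skip
r=76=1001100 popcount=3 -> skip
r=77=1001101 popcount=4 -> skip
r=78=1001110 popcount=4 -> skip
r=79=1001111 popcount=5 -> skip
r=80=1010000 popcount=2 -> skip
r=81=1010001 popcount=3 -> skip
r=82=1010010 popcount=3 -> skip
r=83=1010011 popcount=4 -> skip
r=84=1010100 popcount=3 -> skip
r=85=1010101 popcount=4 -> skip
r=86=1010110 popcount=4 -> skip
r=87=1010111 popcount=5 -> skip
r=88=1011000 popcount=3 -> skip
r=89=1011001 popcount=4 -> skip
r=90=1011010 popcount=4 -> skip
r=91=1011011 popcount=5 -> skip
r=92=1011100 popcount=4 -> skip
r=93=1011101 popcount=5 -> skip
r=94=1011110 popcount=5 -> skip
r=95=1011111 popcount=6 -> skip
r=96=1100000 popcount=2 -> skip
r=97=1100001 popcount=3 -> skip
r=98=1100010 popcount=3 -> skip
r=99=1100011 popcount=4 -> skip
r=100=1100100 popcount=3 -> skip
Kept rows: 64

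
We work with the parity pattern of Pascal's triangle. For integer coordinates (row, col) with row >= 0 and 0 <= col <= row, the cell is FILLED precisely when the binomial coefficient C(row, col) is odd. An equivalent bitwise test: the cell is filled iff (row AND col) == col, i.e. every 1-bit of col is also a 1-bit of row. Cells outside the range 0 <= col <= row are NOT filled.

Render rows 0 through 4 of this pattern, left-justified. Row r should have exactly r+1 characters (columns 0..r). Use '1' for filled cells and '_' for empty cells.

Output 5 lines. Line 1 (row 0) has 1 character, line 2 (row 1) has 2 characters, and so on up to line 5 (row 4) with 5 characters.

Answer: 1
11
1_1
1111
1___1

Derivation:
r0=0: 1
r1=1: 11
r2=10: 1_1
r3=11: 1111
r4=100: 1___1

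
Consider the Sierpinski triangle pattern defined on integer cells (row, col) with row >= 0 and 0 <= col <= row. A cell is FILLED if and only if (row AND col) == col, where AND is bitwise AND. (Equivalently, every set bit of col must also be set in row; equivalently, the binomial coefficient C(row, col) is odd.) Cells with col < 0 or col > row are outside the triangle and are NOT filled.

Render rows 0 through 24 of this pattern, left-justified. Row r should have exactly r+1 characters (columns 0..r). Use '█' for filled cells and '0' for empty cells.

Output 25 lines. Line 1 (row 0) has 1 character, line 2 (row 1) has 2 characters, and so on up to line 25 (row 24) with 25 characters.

Answer: █
██
█0█
████
█000█
██00██
█0█0█0█
████████
█0000000█
██000000██
█0█00000█0█
████0000████
█000█000█000█
██00██00██00██
█0█0█0█0█0█0█0█
████████████████
█000000000000000█
██00000000000000██
█0█0000000000000█0█
████000000000000████
█000█00000000000█000█
██00██0000000000██00██
█0█0█0█000000000█0█0█0█
████████00000000████████
█0000000█0000000█0000000█

Derivation:
r0=0: █
r1=1: ██
r2=10: █0█
r3=11: ████
r4=100: █000█
r5=101: ██00██
r6=110: █0█0█0█
r7=111: ████████
r8=1000: █0000000█
r9=1001: ██000000██
r10=1010: █0█00000█0█
r11=1011: ████0000████
r12=1100: █000█000█000█
r13=1101: ██00██00██00██
r14=1110: █0█0█0█0█0█0█0█
r15=1111: ████████████████
r16=10000: █000000000000000█
r17=10001: ██00000000000000██
r18=10010: █0█0000000000000█0█
r19=10011: ████000000000000████
r20=10100: █000█00000000000█000█
r21=10101: ██00██0000000000██00██
r22=10110: █0█0█0█000000000█0█0█0█
r23=10111: ████████00000000████████
r24=11000: █0000000█0000000█0000000█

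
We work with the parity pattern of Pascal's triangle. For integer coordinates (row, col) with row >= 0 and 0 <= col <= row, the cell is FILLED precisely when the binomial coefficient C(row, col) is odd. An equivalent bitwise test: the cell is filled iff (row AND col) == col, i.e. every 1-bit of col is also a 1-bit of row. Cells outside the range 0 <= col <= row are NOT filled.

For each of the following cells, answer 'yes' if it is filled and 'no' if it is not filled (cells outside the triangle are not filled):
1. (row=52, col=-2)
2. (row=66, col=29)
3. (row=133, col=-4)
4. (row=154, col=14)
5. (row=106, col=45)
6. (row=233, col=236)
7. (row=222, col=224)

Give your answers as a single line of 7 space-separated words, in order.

Answer: no no no no no no no

Derivation:
(52,-2): col outside [0, 52] -> not filled
(66,29): row=0b1000010, col=0b11101, row AND col = 0b0 = 0; 0 != 29 -> empty
(133,-4): col outside [0, 133] -> not filled
(154,14): row=0b10011010, col=0b1110, row AND col = 0b1010 = 10; 10 != 14 -> empty
(106,45): row=0b1101010, col=0b101101, row AND col = 0b101000 = 40; 40 != 45 -> empty
(233,236): col outside [0, 233] -> not filled
(222,224): col outside [0, 222] -> not filled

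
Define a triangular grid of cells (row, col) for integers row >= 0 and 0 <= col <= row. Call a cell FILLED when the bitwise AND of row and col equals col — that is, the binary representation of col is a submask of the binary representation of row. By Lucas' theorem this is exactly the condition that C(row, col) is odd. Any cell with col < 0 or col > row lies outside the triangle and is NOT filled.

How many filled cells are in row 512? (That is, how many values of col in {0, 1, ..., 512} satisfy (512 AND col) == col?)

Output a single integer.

512 in binary = 1000000000
popcount(512) = number of 1-bits in 1000000000 = 1
A col c satisfies (512 AND c) == c iff every set bit of c is also set in 512; each of the 1 set bits of 512 can independently be on or off in c.
count = 2^1 = 2

Answer: 2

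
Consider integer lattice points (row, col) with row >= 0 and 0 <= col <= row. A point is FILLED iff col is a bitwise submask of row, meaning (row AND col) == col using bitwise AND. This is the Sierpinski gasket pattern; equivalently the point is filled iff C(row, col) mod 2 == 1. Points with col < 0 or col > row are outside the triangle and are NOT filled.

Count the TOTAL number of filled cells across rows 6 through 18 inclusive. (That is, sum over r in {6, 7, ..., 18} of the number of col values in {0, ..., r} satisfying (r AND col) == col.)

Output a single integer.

r6=110 pc2: +4 =4
r7=111 pc3: +8 =12
r8=1000 pc1: +2 =14
r9=1001 pc2: +4 =18
r10=1010 pc2: +4 =22
r11=1011 pc3: +8 =30
r12=1100 pc2: +4 =34
r13=1101 pc3: +8 =42
r14=1110 pc3: +8 =50
r15=1111 pc4: +16 =66
r16=10000 pc1: +2 =68
r17=10001 pc2: +4 =72
r18=10010 pc2: +4 =76

Answer: 76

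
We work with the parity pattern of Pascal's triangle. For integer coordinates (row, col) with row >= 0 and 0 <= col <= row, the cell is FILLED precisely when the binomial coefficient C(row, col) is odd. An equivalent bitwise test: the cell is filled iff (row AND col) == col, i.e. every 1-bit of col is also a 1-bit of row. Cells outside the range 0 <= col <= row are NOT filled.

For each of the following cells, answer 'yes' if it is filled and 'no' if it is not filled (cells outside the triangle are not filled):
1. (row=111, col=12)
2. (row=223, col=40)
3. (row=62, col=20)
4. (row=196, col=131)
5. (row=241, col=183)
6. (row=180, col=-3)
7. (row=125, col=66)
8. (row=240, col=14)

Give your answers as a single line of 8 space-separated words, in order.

Answer: yes no yes no no no no no

Derivation:
(111,12): row=0b1101111, col=0b1100, row AND col = 0b1100 = 12; 12 == 12 -> filled
(223,40): row=0b11011111, col=0b101000, row AND col = 0b1000 = 8; 8 != 40 -> empty
(62,20): row=0b111110, col=0b10100, row AND col = 0b10100 = 20; 20 == 20 -> filled
(196,131): row=0b11000100, col=0b10000011, row AND col = 0b10000000 = 128; 128 != 131 -> empty
(241,183): row=0b11110001, col=0b10110111, row AND col = 0b10110001 = 177; 177 != 183 -> empty
(180,-3): col outside [0, 180] -> not filled
(125,66): row=0b1111101, col=0b1000010, row AND col = 0b1000000 = 64; 64 != 66 -> empty
(240,14): row=0b11110000, col=0b1110, row AND col = 0b0 = 0; 0 != 14 -> empty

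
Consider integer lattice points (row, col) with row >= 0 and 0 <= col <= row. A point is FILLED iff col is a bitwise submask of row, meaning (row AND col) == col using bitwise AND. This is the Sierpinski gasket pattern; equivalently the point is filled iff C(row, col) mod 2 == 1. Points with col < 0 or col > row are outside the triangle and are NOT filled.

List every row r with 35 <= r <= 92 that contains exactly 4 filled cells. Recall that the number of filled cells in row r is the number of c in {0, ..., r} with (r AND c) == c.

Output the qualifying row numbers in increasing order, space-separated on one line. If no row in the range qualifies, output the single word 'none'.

Answer: 36 40 48 65 66 68 72 80

Derivation:
Row r has 2^popcount(r) filled cells, so we need popcount(r) = log2(4) = 2.
Scan r = 35..92 and keep those with exactly 2 one-bits:
r=35=100011 popcount=3 -> skip
r=36=100100 popcount=2 -> KEEP
r=37=100101 popcount=3 -> skip
r=38=100110 popcount=3 -> skip
r=39=100111 popcount=4 -> skip
r=40=101000 popcount=2 -> KEEP
r=41=101001 popcount=3 -> skip
r=42=101010 popcount=3 -> skip
r=43=101011 popcount=4 -> skip
r=44=101100 popcount=3 -> skip
r=45=101101 popcount=4 -> skip
r=46=101110 popcount=4 -> skip
r=47=101111 popcount=5 -> skip
r=48=110000 popcount=2 -> KEEP
r=49=110001 popcount=3 -> skip
r=50=110010 popcount=3 -> skip
r=51=110011 popcount=4 -> skip
r=52=110100 popcount=3 -> skip
r=53=110101 popcount=4 -> skip
r=54=110110 popcount=4 -> skip
r=55=110111 popcount=5 -> skip
r=56=111000 popcount=3 -> skip
r=57=111001 popcount=4 -> skip
r=58=111010 popcount=4 -> skip
r=59=111011 popcount=5 -> skip
r=60=111100 popcount=4 -> skip
r=61=111101 popcount=5 -> skip
r=62=111110 popcount=5 -> skip
r=63=111111 popcount=6 -> skip
r=64=1000000 popcount=1 -> skip
r=65=1000001 popcount=2 -> KEEP
r=66=1000010 popcount=2 -> KEEP
r=67=1000011 popcount=3 -> skip
r=68=1000100 popcount=2 -> KEEP
r=69=1000101 popcount=3 -> skip
r=70=1000110 popcount=3 -> skip
r=71=1000111 popcount=4 -> skip
r=72=1001000 popcount=2 -> KEEP
r=73=1001001 popcount=3 -> skip
r=74=1001010 popcount=3 -> skip
r=75=1001011 popcount=4 -> skip
r=76=1001100 popcount=3 -> skip
r=77=1001101 popcount=4 -> skip
r=78=1001110 popcount=4 -> skip
r=79=1001111 popcount=5 -> skip
r=80=1010000 popcount=2 -> KEEP
r=81=1010001 popcount=3 -> skip
r=82=1010010 popcount=3 -> skip
r=83=1010011 popcount=4 -> skip
r=84=1010100 popcount=3 -> skip
r=85=1010101 popcount=4 -> skip
r=86=1010110 popcount=4 -> skip
r=87=1010111 popcount=5 -> skip
r=88=1011000 popcount=3 -> skip
r=89=1011001 popcount=4 -> skip
r=90=1011010 popcount=4 -> skip
r=91=1011011 popcount=5 -> skip
r=92=1011100 popcount=4 -> skip
Kept rows: 36 40 48 65 66 68 72 80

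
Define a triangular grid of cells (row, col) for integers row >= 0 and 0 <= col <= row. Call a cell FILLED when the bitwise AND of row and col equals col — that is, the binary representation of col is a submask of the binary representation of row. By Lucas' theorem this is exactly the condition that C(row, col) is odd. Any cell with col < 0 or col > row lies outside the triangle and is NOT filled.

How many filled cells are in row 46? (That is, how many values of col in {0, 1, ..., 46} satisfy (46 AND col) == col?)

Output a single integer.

Answer: 16

Derivation:
46 in binary = 101110
popcount(46) = number of 1-bits in 101110 = 4
A col c satisfies (46 AND c) == c iff every set bit of c is also set in 46; each of the 4 set bits of 46 can independently be on or off in c.
count = 2^4 = 16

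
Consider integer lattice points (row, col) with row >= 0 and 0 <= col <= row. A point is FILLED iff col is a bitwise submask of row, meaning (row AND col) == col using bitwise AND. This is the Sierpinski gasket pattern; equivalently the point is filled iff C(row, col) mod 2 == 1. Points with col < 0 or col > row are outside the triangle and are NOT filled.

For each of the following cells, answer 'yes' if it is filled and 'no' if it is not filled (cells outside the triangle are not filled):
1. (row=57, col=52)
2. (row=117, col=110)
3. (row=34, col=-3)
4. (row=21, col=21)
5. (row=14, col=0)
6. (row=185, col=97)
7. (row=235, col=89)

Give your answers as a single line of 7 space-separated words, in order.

(57,52): row=0b111001, col=0b110100, row AND col = 0b110000 = 48; 48 != 52 -> empty
(117,110): row=0b1110101, col=0b1101110, row AND col = 0b1100100 = 100; 100 != 110 -> empty
(34,-3): col outside [0, 34] -> not filled
(21,21): row=0b10101, col=0b10101, row AND col = 0b10101 = 21; 21 == 21 -> filled
(14,0): row=0b1110, col=0b0, row AND col = 0b0 = 0; 0 == 0 -> filled
(185,97): row=0b10111001, col=0b1100001, row AND col = 0b100001 = 33; 33 != 97 -> empty
(235,89): row=0b11101011, col=0b1011001, row AND col = 0b1001001 = 73; 73 != 89 -> empty

Answer: no no no yes yes no no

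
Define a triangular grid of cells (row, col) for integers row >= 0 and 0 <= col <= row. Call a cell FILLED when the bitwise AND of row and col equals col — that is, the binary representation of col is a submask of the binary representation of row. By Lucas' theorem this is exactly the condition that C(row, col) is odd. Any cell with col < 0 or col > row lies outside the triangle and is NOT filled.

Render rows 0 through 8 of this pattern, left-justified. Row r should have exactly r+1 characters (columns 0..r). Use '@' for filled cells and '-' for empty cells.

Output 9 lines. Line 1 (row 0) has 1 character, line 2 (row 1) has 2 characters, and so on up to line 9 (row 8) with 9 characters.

r0=0: @
r1=1: @@
r2=10: @-@
r3=11: @@@@
r4=100: @---@
r5=101: @@--@@
r6=110: @-@-@-@
r7=111: @@@@@@@@
r8=1000: @-------@

Answer: @
@@
@-@
@@@@
@---@
@@--@@
@-@-@-@
@@@@@@@@
@-------@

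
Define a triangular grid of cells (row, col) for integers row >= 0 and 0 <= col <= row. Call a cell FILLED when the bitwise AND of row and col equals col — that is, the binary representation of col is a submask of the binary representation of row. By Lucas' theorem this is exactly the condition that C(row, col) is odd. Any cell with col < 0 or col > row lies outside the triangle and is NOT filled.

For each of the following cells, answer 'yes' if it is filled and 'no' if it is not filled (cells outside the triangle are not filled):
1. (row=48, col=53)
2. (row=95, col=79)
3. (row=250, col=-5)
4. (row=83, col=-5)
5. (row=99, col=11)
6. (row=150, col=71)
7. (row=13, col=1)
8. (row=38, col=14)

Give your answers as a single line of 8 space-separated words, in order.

Answer: no yes no no no no yes no

Derivation:
(48,53): col outside [0, 48] -> not filled
(95,79): row=0b1011111, col=0b1001111, row AND col = 0b1001111 = 79; 79 == 79 -> filled
(250,-5): col outside [0, 250] -> not filled
(83,-5): col outside [0, 83] -> not filled
(99,11): row=0b1100011, col=0b1011, row AND col = 0b11 = 3; 3 != 11 -> empty
(150,71): row=0b10010110, col=0b1000111, row AND col = 0b110 = 6; 6 != 71 -> empty
(13,1): row=0b1101, col=0b1, row AND col = 0b1 = 1; 1 == 1 -> filled
(38,14): row=0b100110, col=0b1110, row AND col = 0b110 = 6; 6 != 14 -> empty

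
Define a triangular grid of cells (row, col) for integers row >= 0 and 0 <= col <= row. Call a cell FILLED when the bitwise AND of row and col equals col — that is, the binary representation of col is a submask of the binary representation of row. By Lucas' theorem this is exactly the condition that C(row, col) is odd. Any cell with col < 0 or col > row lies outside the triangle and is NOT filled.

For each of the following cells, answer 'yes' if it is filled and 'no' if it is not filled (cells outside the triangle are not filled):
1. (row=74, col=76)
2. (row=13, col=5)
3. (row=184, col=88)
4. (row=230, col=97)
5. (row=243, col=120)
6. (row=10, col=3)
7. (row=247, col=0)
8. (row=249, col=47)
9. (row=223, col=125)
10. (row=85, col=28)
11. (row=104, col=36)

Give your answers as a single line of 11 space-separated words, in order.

Answer: no yes no no no no yes no no no no

Derivation:
(74,76): col outside [0, 74] -> not filled
(13,5): row=0b1101, col=0b101, row AND col = 0b101 = 5; 5 == 5 -> filled
(184,88): row=0b10111000, col=0b1011000, row AND col = 0b11000 = 24; 24 != 88 -> empty
(230,97): row=0b11100110, col=0b1100001, row AND col = 0b1100000 = 96; 96 != 97 -> empty
(243,120): row=0b11110011, col=0b1111000, row AND col = 0b1110000 = 112; 112 != 120 -> empty
(10,3): row=0b1010, col=0b11, row AND col = 0b10 = 2; 2 != 3 -> empty
(247,0): row=0b11110111, col=0b0, row AND col = 0b0 = 0; 0 == 0 -> filled
(249,47): row=0b11111001, col=0b101111, row AND col = 0b101001 = 41; 41 != 47 -> empty
(223,125): row=0b11011111, col=0b1111101, row AND col = 0b1011101 = 93; 93 != 125 -> empty
(85,28): row=0b1010101, col=0b11100, row AND col = 0b10100 = 20; 20 != 28 -> empty
(104,36): row=0b1101000, col=0b100100, row AND col = 0b100000 = 32; 32 != 36 -> empty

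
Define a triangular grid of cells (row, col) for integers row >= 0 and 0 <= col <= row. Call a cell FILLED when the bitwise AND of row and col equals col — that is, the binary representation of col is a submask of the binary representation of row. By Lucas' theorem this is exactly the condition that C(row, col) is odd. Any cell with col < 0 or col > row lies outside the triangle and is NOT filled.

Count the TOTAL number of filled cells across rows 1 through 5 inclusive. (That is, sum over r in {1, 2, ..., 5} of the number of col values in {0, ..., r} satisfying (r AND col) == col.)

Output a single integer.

Answer: 14

Derivation:
r1=1 pc1: +2 =2
r2=10 pc1: +2 =4
r3=11 pc2: +4 =8
r4=100 pc1: +2 =10
r5=101 pc2: +4 =14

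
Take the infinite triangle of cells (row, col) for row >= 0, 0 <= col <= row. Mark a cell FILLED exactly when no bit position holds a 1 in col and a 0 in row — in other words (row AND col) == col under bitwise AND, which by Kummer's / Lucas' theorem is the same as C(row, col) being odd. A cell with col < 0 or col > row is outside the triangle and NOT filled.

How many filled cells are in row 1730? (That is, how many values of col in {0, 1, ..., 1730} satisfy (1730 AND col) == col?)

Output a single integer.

1730 in binary = 11011000010
popcount(1730) = number of 1-bits in 11011000010 = 5
A col c satisfies (1730 AND c) == c iff every set bit of c is also set in 1730; each of the 5 set bits of 1730 can independently be on or off in c.
count = 2^5 = 32

Answer: 32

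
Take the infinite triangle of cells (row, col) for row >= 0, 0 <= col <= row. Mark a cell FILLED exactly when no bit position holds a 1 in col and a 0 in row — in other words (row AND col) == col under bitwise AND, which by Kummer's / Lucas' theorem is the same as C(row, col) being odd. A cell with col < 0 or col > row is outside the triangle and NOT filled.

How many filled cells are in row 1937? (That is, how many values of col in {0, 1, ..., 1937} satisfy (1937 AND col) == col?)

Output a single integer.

1937 in binary = 11110010001
popcount(1937) = number of 1-bits in 11110010001 = 6
A col c satisfies (1937 AND c) == c iff every set bit of c is also set in 1937; each of the 6 set bits of 1937 can independently be on or off in c.
count = 2^6 = 64

Answer: 64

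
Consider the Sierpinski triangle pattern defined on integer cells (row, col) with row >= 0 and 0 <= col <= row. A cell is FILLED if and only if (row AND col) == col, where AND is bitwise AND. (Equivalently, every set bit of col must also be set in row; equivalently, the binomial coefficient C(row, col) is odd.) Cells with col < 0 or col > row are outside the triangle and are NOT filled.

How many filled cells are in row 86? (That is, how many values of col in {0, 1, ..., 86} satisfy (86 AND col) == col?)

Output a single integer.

Answer: 16

Derivation:
86 in binary = 1010110
popcount(86) = number of 1-bits in 1010110 = 4
A col c satisfies (86 AND c) == c iff every set bit of c is also set in 86; each of the 4 set bits of 86 can independently be on or off in c.
count = 2^4 = 16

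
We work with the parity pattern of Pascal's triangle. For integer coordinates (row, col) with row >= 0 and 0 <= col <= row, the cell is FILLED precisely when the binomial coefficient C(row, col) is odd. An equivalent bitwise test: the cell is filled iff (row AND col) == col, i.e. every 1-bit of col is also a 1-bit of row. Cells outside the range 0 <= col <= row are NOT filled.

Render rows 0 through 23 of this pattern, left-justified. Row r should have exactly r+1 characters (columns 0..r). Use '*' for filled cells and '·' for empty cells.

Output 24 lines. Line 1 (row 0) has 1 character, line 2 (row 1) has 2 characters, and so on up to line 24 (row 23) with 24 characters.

Answer: *
**
*·*
****
*···*
**··**
*·*·*·*
********
*·······*
**······**
*·*·····*·*
****····****
*···*···*···*
**··**··**··**
*·*·*·*·*·*·*·*
****************
*···············*
**··············**
*·*·············*·*
****············****
*···*···········*···*
**··**··········**··**
*·*·*·*·········*·*·*·*
********········********

Derivation:
r0=0: *
r1=1: **
r2=10: *·*
r3=11: ****
r4=100: *···*
r5=101: **··**
r6=110: *·*·*·*
r7=111: ********
r8=1000: *·······*
r9=1001: **······**
r10=1010: *·*·····*·*
r11=1011: ****····****
r12=1100: *···*···*···*
r13=1101: **··**··**··**
r14=1110: *·*·*·*·*·*·*·*
r15=1111: ****************
r16=10000: *···············*
r17=10001: **··············**
r18=10010: *·*·············*·*
r19=10011: ****············****
r20=10100: *···*···········*···*
r21=10101: **··**··········**··**
r22=10110: *·*·*·*·········*·*·*·*
r23=10111: ********········********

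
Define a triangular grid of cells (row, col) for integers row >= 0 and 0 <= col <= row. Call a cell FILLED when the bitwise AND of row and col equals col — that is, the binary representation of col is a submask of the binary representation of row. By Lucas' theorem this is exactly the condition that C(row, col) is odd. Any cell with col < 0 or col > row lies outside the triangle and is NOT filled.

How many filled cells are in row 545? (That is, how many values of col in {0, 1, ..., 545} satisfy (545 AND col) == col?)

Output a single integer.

545 in binary = 1000100001
popcount(545) = number of 1-bits in 1000100001 = 3
A col c satisfies (545 AND c) == c iff every set bit of c is also set in 545; each of the 3 set bits of 545 can independently be on or off in c.
count = 2^3 = 8

Answer: 8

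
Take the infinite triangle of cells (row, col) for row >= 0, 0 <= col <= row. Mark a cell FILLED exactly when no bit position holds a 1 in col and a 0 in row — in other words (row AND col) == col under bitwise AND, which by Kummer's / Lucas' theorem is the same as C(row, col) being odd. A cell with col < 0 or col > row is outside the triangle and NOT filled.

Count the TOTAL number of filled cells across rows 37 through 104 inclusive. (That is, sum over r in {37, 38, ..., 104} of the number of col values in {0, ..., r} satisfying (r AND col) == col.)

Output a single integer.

r37=100101 pc3: +8 =8
r38=100110 pc3: +8 =16
r39=100111 pc4: +16 =32
r40=101000 pc2: +4 =36
r41=101001 pc3: +8 =44
r42=101010 pc3: +8 =52
r43=101011 pc4: +16 =68
r44=101100 pc3: +8 =76
r45=101101 pc4: +16 =92
r46=101110 pc4: +16 =108
r47=101111 pc5: +32 =140
r48=110000 pc2: +4 =144
r49=110001 pc3: +8 =152
r50=110010 pc3: +8 =160
r51=110011 pc4: +16 =176
r52=110100 pc3: +8 =184
r53=110101 pc4: +16 =200
r54=110110 pc4: +16 =216
r55=110111 pc5: +32 =248
r56=111000 pc3: +8 =256
r57=111001 pc4: +16 =272
r58=111010 pc4: +16 =288
r59=111011 pc5: +32 =320
r60=111100 pc4: +16 =336
r61=111101 pc5: +32 =368
r62=111110 pc5: +32 =400
r63=111111 pc6: +64 =464
r64=1000000 pc1: +2 =466
r65=1000001 pc2: +4 =470
r66=1000010 pc2: +4 =474
r67=1000011 pc3: +8 =482
r68=1000100 pc2: +4 =486
r69=1000101 pc3: +8 =494
r70=1000110 pc3: +8 =502
r71=1000111 pc4: +16 =518
r72=1001000 pc2: +4 =522
r73=1001001 pc3: +8 =530
r74=1001010 pc3: +8 =538
r75=1001011 pc4: +16 =554
r76=1001100 pc3: +8 =562
r77=1001101 pc4: +16 =578
r78=1001110 pc4: +16 =594
r79=1001111 pc5: +32 =626
r80=1010000 pc2: +4 =630
r81=1010001 pc3: +8 =638
r82=1010010 pc3: +8 =646
r83=1010011 pc4: +16 =662
r84=1010100 pc3: +8 =670
r85=1010101 pc4: +16 =686
r86=1010110 pc4: +16 =702
r87=1010111 pc5: +32 =734
r88=1011000 pc3: +8 =742
r89=1011001 pc4: +16 =758
r90=1011010 pc4: +16 =774
r91=1011011 pc5: +32 =806
r92=1011100 pc4: +16 =822
r93=1011101 pc5: +32 =854
r94=1011110 pc5: +32 =886
r95=1011111 pc6: +64 =950
r96=1100000 pc2: +4 =954
r97=1100001 pc3: +8 =962
r98=1100010 pc3: +8 =970
r99=1100011 pc4: +16 =986
r100=1100100 pc3: +8 =994
r101=1100101 pc4: +16 =1010
r102=1100110 pc4: +16 =1026
r103=1100111 pc5: +32 =1058
r104=1101000 pc3: +8 =1066

Answer: 1066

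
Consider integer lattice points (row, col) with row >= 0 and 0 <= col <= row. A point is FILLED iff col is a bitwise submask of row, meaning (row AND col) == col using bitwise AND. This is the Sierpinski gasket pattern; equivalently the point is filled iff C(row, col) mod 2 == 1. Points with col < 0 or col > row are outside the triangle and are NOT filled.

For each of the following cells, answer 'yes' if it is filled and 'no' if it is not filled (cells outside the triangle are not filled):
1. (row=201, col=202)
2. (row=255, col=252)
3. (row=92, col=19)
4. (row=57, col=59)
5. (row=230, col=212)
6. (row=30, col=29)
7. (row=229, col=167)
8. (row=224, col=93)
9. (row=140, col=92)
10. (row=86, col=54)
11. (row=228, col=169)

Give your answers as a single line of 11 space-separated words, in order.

(201,202): col outside [0, 201] -> not filled
(255,252): row=0b11111111, col=0b11111100, row AND col = 0b11111100 = 252; 252 == 252 -> filled
(92,19): row=0b1011100, col=0b10011, row AND col = 0b10000 = 16; 16 != 19 -> empty
(57,59): col outside [0, 57] -> not filled
(230,212): row=0b11100110, col=0b11010100, row AND col = 0b11000100 = 196; 196 != 212 -> empty
(30,29): row=0b11110, col=0b11101, row AND col = 0b11100 = 28; 28 != 29 -> empty
(229,167): row=0b11100101, col=0b10100111, row AND col = 0b10100101 = 165; 165 != 167 -> empty
(224,93): row=0b11100000, col=0b1011101, row AND col = 0b1000000 = 64; 64 != 93 -> empty
(140,92): row=0b10001100, col=0b1011100, row AND col = 0b1100 = 12; 12 != 92 -> empty
(86,54): row=0b1010110, col=0b110110, row AND col = 0b10110 = 22; 22 != 54 -> empty
(228,169): row=0b11100100, col=0b10101001, row AND col = 0b10100000 = 160; 160 != 169 -> empty

Answer: no yes no no no no no no no no no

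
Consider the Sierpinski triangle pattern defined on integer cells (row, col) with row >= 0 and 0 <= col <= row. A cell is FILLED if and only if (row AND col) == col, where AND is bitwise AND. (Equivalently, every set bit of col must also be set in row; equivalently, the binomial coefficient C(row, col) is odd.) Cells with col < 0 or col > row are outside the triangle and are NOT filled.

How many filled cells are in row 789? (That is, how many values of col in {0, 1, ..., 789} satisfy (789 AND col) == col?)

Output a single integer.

789 in binary = 1100010101
popcount(789) = number of 1-bits in 1100010101 = 5
A col c satisfies (789 AND c) == c iff every set bit of c is also set in 789; each of the 5 set bits of 789 can independently be on or off in c.
count = 2^5 = 32

Answer: 32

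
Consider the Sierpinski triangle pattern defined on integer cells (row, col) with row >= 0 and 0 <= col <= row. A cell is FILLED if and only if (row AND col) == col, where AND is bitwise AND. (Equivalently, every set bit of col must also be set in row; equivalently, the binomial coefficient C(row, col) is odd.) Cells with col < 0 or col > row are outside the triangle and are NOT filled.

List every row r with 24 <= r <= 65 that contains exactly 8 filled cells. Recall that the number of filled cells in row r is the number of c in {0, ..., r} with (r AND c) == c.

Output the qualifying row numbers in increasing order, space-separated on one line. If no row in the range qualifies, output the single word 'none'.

Row r has 2^popcount(r) filled cells, so we need popcount(r) = log2(8) = 3.
Scan r = 24..65 and keep those with exactly 3 one-bits:
r=24=11000 popcount=2 -> skip
r=25=11001 popcount=3 -> KEEP
r=26=11010 popcount=3 -> KEEP
r=27=11011 popcount=4 -> skip
r=28=11100 popcount=3 -> KEEP
r=29=11101 popcount=4 -> skip
r=30=11110 popcount=4 -> skip
r=31=11111 popcount=5 -> skip
r=32=100000 popcount=1 -> skip
r=33=100001 popcount=2 -> skip
r=34=100010 popcount=2 -> skip
r=35=100011 popcount=3 -> KEEP
r=36=100100 popcount=2 -> skip
r=37=100101 popcount=3 -> KEEP
r=38=100110 popcount=3 -> KEEP
r=39=100111 popcount=4 -> skip
r=40=101000 popcount=2 -> skip
r=41=101001 popcount=3 -> KEEP
r=42=101010 popcount=3 -> KEEP
r=43=101011 popcount=4 -> skip
r=44=101100 popcount=3 -> KEEP
r=45=101101 popcount=4 -> skip
r=46=101110 popcount=4 -> skip
r=47=101111 popcount=5 -> skip
r=48=110000 popcount=2 -> skip
r=49=110001 popcount=3 -> KEEP
r=50=110010 popcount=3 -> KEEP
r=51=110011 popcount=4 -> skip
r=52=110100 popcount=3 -> KEEP
r=53=110101 popcount=4 -> skip
r=54=110110 popcount=4 -> skip
r=55=110111 popcount=5 -> skip
r=56=111000 popcount=3 -> KEEP
r=57=111001 popcount=4 -> skip
r=58=111010 popcount=4 -> skip
r=59=111011 popcount=5 -> skip
r=60=111100 popcount=4 -> skip
r=61=111101 popcount=5 -> skip
r=62=111110 popcount=5 -> skip
r=63=111111 popcount=6 -> skip
r=64=1000000 popcount=1 -> skip
r=65=1000001 popcount=2 -> skip
Kept rows: 25 26 28 35 37 38 41 42 44 49 50 52 56

Answer: 25 26 28 35 37 38 41 42 44 49 50 52 56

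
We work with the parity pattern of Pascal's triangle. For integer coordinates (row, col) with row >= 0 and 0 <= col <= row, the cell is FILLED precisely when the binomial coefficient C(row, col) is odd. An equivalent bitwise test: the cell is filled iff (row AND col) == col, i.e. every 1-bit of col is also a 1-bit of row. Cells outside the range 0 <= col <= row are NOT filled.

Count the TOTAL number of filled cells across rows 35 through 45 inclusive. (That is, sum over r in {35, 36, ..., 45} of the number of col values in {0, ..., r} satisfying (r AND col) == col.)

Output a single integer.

Answer: 104

Derivation:
r35=100011 pc3: +8 =8
r36=100100 pc2: +4 =12
r37=100101 pc3: +8 =20
r38=100110 pc3: +8 =28
r39=100111 pc4: +16 =44
r40=101000 pc2: +4 =48
r41=101001 pc3: +8 =56
r42=101010 pc3: +8 =64
r43=101011 pc4: +16 =80
r44=101100 pc3: +8 =88
r45=101101 pc4: +16 =104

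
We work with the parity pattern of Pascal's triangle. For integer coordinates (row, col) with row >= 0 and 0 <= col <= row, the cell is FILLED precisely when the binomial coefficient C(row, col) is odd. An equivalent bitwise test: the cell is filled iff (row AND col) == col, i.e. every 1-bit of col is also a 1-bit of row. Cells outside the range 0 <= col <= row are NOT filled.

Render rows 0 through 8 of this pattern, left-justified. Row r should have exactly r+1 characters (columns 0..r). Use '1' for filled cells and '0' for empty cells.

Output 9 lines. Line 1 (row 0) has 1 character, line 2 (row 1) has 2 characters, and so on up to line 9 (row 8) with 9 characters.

r0=0: 1
r1=1: 11
r2=10: 101
r3=11: 1111
r4=100: 10001
r5=101: 110011
r6=110: 1010101
r7=111: 11111111
r8=1000: 100000001

Answer: 1
11
101
1111
10001
110011
1010101
11111111
100000001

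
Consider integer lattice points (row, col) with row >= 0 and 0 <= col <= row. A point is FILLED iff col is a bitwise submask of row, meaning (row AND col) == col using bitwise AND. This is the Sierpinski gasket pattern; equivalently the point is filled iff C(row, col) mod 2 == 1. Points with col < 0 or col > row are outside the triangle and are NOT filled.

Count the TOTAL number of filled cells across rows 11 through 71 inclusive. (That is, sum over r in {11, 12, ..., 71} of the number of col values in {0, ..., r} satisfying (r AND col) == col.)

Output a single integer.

Answer: 746

Derivation:
r11=1011 pc3: +8 =8
r12=1100 pc2: +4 =12
r13=1101 pc3: +8 =20
r14=1110 pc3: +8 =28
r15=1111 pc4: +16 =44
r16=10000 pc1: +2 =46
r17=10001 pc2: +4 =50
r18=10010 pc2: +4 =54
r19=10011 pc3: +8 =62
r20=10100 pc2: +4 =66
r21=10101 pc3: +8 =74
r22=10110 pc3: +8 =82
r23=10111 pc4: +16 =98
r24=11000 pc2: +4 =102
r25=11001 pc3: +8 =110
r26=11010 pc3: +8 =118
r27=11011 pc4: +16 =134
r28=11100 pc3: +8 =142
r29=11101 pc4: +16 =158
r30=11110 pc4: +16 =174
r31=11111 pc5: +32 =206
r32=100000 pc1: +2 =208
r33=100001 pc2: +4 =212
r34=100010 pc2: +4 =216
r35=100011 pc3: +8 =224
r36=100100 pc2: +4 =228
r37=100101 pc3: +8 =236
r38=100110 pc3: +8 =244
r39=100111 pc4: +16 =260
r40=101000 pc2: +4 =264
r41=101001 pc3: +8 =272
r42=101010 pc3: +8 =280
r43=101011 pc4: +16 =296
r44=101100 pc3: +8 =304
r45=101101 pc4: +16 =320
r46=101110 pc4: +16 =336
r47=101111 pc5: +32 =368
r48=110000 pc2: +4 =372
r49=110001 pc3: +8 =380
r50=110010 pc3: +8 =388
r51=110011 pc4: +16 =404
r52=110100 pc3: +8 =412
r53=110101 pc4: +16 =428
r54=110110 pc4: +16 =444
r55=110111 pc5: +32 =476
r56=111000 pc3: +8 =484
r57=111001 pc4: +16 =500
r58=111010 pc4: +16 =516
r59=111011 pc5: +32 =548
r60=111100 pc4: +16 =564
r61=111101 pc5: +32 =596
r62=111110 pc5: +32 =628
r63=111111 pc6: +64 =692
r64=1000000 pc1: +2 =694
r65=1000001 pc2: +4 =698
r66=1000010 pc2: +4 =702
r67=1000011 pc3: +8 =710
r68=1000100 pc2: +4 =714
r69=1000101 pc3: +8 =722
r70=1000110 pc3: +8 =730
r71=1000111 pc4: +16 =746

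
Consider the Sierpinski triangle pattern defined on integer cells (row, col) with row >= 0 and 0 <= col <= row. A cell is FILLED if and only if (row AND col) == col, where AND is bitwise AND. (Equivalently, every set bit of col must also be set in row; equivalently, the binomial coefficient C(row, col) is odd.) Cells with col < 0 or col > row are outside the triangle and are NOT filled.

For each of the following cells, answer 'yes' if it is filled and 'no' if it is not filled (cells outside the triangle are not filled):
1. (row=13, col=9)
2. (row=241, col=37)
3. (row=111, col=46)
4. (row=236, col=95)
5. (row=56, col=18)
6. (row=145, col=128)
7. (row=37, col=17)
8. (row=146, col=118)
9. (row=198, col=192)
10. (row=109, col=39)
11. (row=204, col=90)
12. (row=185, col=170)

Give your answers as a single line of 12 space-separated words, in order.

(13,9): row=0b1101, col=0b1001, row AND col = 0b1001 = 9; 9 == 9 -> filled
(241,37): row=0b11110001, col=0b100101, row AND col = 0b100001 = 33; 33 != 37 -> empty
(111,46): row=0b1101111, col=0b101110, row AND col = 0b101110 = 46; 46 == 46 -> filled
(236,95): row=0b11101100, col=0b1011111, row AND col = 0b1001100 = 76; 76 != 95 -> empty
(56,18): row=0b111000, col=0b10010, row AND col = 0b10000 = 16; 16 != 18 -> empty
(145,128): row=0b10010001, col=0b10000000, row AND col = 0b10000000 = 128; 128 == 128 -> filled
(37,17): row=0b100101, col=0b10001, row AND col = 0b1 = 1; 1 != 17 -> empty
(146,118): row=0b10010010, col=0b1110110, row AND col = 0b10010 = 18; 18 != 118 -> empty
(198,192): row=0b11000110, col=0b11000000, row AND col = 0b11000000 = 192; 192 == 192 -> filled
(109,39): row=0b1101101, col=0b100111, row AND col = 0b100101 = 37; 37 != 39 -> empty
(204,90): row=0b11001100, col=0b1011010, row AND col = 0b1001000 = 72; 72 != 90 -> empty
(185,170): row=0b10111001, col=0b10101010, row AND col = 0b10101000 = 168; 168 != 170 -> empty

Answer: yes no yes no no yes no no yes no no no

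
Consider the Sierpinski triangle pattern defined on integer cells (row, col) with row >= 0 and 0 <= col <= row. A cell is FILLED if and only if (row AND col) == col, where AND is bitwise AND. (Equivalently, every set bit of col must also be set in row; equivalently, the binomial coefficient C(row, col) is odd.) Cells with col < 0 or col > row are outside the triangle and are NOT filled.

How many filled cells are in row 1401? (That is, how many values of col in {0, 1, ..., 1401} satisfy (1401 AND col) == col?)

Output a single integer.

1401 in binary = 10101111001
popcount(1401) = number of 1-bits in 10101111001 = 7
A col c satisfies (1401 AND c) == c iff every set bit of c is also set in 1401; each of the 7 set bits of 1401 can independently be on or off in c.
count = 2^7 = 128

Answer: 128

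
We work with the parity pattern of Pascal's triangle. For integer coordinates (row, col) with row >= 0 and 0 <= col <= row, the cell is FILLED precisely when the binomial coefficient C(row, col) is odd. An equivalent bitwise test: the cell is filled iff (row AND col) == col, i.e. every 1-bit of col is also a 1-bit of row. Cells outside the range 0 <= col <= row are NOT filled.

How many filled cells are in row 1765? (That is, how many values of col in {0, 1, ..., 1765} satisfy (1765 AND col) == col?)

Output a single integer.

1765 in binary = 11011100101
popcount(1765) = number of 1-bits in 11011100101 = 7
A col c satisfies (1765 AND c) == c iff every set bit of c is also set in 1765; each of the 7 set bits of 1765 can independently be on or off in c.
count = 2^7 = 128

Answer: 128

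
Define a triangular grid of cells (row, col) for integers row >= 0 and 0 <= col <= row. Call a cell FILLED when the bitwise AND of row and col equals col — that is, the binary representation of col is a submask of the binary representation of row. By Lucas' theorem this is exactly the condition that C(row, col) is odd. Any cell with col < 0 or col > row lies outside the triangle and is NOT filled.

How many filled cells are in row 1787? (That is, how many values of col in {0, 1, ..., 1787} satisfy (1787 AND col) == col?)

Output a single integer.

1787 in binary = 11011111011
popcount(1787) = number of 1-bits in 11011111011 = 9
A col c satisfies (1787 AND c) == c iff every set bit of c is also set in 1787; each of the 9 set bits of 1787 can independently be on or off in c.
count = 2^9 = 512

Answer: 512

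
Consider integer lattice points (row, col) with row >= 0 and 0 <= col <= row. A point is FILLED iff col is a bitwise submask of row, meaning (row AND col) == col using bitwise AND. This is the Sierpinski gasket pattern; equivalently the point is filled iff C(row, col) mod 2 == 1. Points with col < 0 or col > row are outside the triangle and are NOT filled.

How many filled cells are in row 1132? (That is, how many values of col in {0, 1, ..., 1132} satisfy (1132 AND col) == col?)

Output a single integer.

Answer: 32

Derivation:
1132 in binary = 10001101100
popcount(1132) = number of 1-bits in 10001101100 = 5
A col c satisfies (1132 AND c) == c iff every set bit of c is also set in 1132; each of the 5 set bits of 1132 can independently be on or off in c.
count = 2^5 = 32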